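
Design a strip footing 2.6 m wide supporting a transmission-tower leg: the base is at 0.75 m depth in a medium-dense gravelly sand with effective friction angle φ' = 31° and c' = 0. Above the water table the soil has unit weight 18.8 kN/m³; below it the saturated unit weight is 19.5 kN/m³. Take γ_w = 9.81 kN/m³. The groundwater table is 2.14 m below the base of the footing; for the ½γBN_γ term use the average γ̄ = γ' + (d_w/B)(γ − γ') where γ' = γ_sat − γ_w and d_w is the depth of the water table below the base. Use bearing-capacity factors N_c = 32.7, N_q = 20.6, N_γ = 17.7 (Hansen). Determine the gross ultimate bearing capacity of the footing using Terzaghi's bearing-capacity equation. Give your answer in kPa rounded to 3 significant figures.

Effective surcharge at the founding depth q = γ·D_f = 18.8 × 0.75 = 14.1 kPa.
With d_w = 2.14 m < B, γ̄ = 9.69 + (2.14/2.6) × (18.8 − 9.69) = 17.188 kN/m³.
q_ult = q·N_q + 0.5·γ·B·N_γ
     = 14.1 × 20.6 + 0.5 × 17.188 × 2.6 × 17.7
     = 290.46 + 395.5 = 685.96 kPa.

q_ult ≈ 686 kPa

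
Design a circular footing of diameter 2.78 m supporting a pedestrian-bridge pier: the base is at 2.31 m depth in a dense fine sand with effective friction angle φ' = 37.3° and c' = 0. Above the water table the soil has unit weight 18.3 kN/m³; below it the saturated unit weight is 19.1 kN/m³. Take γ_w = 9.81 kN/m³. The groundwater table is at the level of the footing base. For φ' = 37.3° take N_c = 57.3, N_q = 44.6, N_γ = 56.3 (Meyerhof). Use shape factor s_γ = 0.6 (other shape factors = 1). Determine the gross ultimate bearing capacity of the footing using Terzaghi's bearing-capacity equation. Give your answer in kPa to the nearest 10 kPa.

q = γ·D_f = 18.3 × 2.31 = 42.273 kPa.
For the ½γBN_γ term take γ' = 19.1 − 9.81 = 9.29 kN/m³ (soil below base is submerged).
q·N_q = 42.273 × 44.6 = 1885.4 kPa
0.5·γ·B·N_γ·s_γ = 0.5 × 9.29 × 2.78 × 56.3 × 0.6 = 436.2 kPa
q_ult = 1885.4 + 436.2 = 2321.6 kPa.

q_ult ≈ 2320 kPa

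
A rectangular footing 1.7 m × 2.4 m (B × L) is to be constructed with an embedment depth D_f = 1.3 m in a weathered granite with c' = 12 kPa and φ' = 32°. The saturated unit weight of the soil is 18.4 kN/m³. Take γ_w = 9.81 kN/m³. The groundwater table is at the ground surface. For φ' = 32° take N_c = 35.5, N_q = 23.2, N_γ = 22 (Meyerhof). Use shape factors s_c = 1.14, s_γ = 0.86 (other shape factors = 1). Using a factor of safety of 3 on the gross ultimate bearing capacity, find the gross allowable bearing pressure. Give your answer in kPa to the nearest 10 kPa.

Water table at ground surface, so effective unit weight γ' = 18.4 − 9.81 = 8.59 kN/m³ is used throughout; overburden q = 8.59 × 1.3 = 11.167 kPa; the same γ' applies in the ½γBN_γ term.
Cohesion term c·N_c·s_c = 12 × 35.5 × 1.14 = 485.64 kPa; surcharge term q·N_q = 11.167 × 23.2 = 259.07 kPa; self-weight term 0.5·γ·B·N_γ·s_γ = 0.5 × 8.59 × 1.7 × 22 × 0.86 = 138.14 kPa.
q_ult = 485.64 + 259.07 + 138.14 = 882.86 kPa.
q_all = 882.86 / 3 = 294.29 kPa.

q_all ≈ 290 kPa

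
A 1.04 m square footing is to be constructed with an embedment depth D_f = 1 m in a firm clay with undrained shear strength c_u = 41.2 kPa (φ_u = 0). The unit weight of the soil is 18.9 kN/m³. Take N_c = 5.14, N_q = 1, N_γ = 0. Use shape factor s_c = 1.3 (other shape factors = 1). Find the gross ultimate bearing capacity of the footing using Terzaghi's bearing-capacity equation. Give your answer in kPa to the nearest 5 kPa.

q_ult ≈ 295 kPa

Overburden at base level: q = 18.9 × 1 = 18.9 kPa.
Cohesion term c·N_c·s_c = 41.2 × 5.14 × 1.3 = 275.3 kPa; surcharge term q·N_q = 18.9 × 1 = 18.9 kPa.
q_ult = 275.3 + 18.9 = 294.2 kPa.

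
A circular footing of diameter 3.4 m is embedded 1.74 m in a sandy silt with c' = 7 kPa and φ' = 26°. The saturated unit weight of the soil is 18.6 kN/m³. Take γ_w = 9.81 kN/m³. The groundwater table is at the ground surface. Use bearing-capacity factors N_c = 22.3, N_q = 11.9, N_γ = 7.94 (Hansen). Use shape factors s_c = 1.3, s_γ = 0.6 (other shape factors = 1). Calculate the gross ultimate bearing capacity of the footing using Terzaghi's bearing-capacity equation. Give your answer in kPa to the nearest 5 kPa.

With the water table at the surface the whole profile is submerged: γ' = 18.6 − 9.81 = 8.79 kN/m³, so q = γ'·D_f = 15.295 kPa; the same γ' applies in the ½γBN_γ term.
q_ult = c·N_c·s_c + q·N_q + 0.5·γ·B·N_γ·s_γ
     = 7 × 22.3 × 1.3 + 15.295 × 11.9 + 0.5 × 8.79 × 3.4 × 7.94 × 0.6
     = 202.93 + 182.01 + 71.188 = 456.12 kPa.

q_ult ≈ 455 kPa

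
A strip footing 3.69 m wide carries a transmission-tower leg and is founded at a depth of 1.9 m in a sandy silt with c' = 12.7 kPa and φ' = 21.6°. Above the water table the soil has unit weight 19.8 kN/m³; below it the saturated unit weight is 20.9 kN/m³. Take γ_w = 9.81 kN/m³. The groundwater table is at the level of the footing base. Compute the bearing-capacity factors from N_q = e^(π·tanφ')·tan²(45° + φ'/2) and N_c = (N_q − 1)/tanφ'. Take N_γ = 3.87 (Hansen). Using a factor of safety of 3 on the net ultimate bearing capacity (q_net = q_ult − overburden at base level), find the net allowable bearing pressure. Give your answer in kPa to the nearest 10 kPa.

q_all(net) ≈ 180 kPa

N_q = e^(π·tan21.6°)·tan²(55.8°) = 7.51; N_c = (N_q − 1)/tanφ' = 16.44.
q = γ·D_f = 19.8 × 1.9 = 37.62 kPa.
For the ½γBN_γ term take γ' = 20.9 − 9.81 = 11.09 kN/m³ (soil below base is submerged).
c·N_c = 12.7 × 16.445 = 208.85 kPa
q·N_q = 37.62 × 7.5108 = 282.56 kPa
0.5·γ·B·N_γ = 0.5 × 11.09 × 3.69 × 3.87 = 79.184 kPa
q_ult = 208.85 + 282.56 + 79.184 = 570.59 kPa.
q_net = 570.59 − 37.62 = 532.97 kPa.
q_all(net) = 532.97 / 3 = 177.66 kPa.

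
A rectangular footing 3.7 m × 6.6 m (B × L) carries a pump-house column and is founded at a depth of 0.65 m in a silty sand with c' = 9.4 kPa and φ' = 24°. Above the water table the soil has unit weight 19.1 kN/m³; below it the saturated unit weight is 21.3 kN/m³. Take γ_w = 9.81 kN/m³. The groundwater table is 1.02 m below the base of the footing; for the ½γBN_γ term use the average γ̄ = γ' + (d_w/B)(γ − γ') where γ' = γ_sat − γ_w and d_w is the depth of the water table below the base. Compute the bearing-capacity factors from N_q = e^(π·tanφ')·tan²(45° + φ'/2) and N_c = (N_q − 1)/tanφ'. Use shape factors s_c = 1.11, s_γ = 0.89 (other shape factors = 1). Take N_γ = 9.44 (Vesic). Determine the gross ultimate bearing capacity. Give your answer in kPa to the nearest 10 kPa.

q_ult ≈ 530 kPa

tan24° = 0.4452, so N_q = e^(π×0.4452)·tan²(57°) = 4.05 × 2.371 = 9.6.
N_c = (9.6 − 1)/tan24° = 19.32.
q = γ·D_f = 19.1 × 0.65 = 12.415 kPa.
γ' = 11.49 kN/m³; averaging over the depth B below the base, γ̄ = γ' + (d_w/B)(γ − γ') = 13.588 kN/m³.
c·N_c·s_c = 9.4 × 19.324 × 1.11 = 201.62 kPa
q·N_q = 12.415 × 9.6034 = 119.23 kPa
0.5·γ·B·N_γ·s_γ = 0.5 × 13.588 × 3.7 × 9.44 × 0.89 = 211.2 kPa
q_ult = 201.62 + 119.23 + 211.2 = 532.04 kPa.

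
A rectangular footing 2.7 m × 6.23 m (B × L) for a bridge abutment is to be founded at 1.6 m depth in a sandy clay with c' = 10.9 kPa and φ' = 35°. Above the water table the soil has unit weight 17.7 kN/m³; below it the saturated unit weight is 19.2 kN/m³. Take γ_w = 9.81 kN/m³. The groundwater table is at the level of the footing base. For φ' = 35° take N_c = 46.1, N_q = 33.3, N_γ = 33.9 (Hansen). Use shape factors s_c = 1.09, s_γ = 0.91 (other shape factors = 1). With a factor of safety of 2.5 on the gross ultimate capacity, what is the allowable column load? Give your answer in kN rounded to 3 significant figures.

Overburden at base level: q = 17.7 × 1.6 = 28.32 kPa.
Below the base the soil is submerged, so the ½γBN_γ term uses γ' = 19.2 − 9.81 = 9.39 kN/m³.
Cohesion term c·N_c·s_c = 10.9 × 46.1 × 1.09 = 547.71 kPa; surcharge term q·N_q = 28.32 × 33.3 = 943.06 kPa; self-weight term 0.5·γ·B·N_γ·s_γ = 0.5 × 9.39 × 2.7 × 33.9 × 0.91 = 391.06 kPa.
q_ult = 547.71 + 943.06 + 391.06 = 1881.8 kPa.
Gross allowable pressure q_all = 1881.8 / 2.5 = 752.73 kPa.
Footing area = 16.821 m², so allowable column load = 752.73 × 16.821 = 12662 kN.

P_all ≈ 12700 kN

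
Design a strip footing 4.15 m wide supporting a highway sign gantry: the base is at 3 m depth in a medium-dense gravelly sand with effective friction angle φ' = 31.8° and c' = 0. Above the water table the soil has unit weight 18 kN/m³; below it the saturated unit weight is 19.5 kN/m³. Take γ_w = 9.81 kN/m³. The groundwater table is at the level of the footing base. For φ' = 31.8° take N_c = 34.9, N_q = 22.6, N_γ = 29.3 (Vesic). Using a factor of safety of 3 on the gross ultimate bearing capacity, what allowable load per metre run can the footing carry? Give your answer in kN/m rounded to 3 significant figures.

Overburden at base level: q = 18 × 3 = 54 kPa.
Below the base the soil is submerged, so the ½γBN_γ term uses γ' = 19.5 − 9.81 = 9.69 kN/m³.
Surcharge term q·N_q = 54 × 22.6 = 1220.4 kPa; self-weight term 0.5·γ·B·N_γ = 0.5 × 9.69 × 4.15 × 29.3 = 589.13 kPa.
q_ult = 1220.4 + 589.13 = 1809.5 kPa.
Gross allowable pressure q_all = 1809.5 / 3 = 603.18 kPa.
Allowable wall load = q_all × B = 603.18 × 4.15 = 2503.2 kN per metre run.

≈ 2500 kN/m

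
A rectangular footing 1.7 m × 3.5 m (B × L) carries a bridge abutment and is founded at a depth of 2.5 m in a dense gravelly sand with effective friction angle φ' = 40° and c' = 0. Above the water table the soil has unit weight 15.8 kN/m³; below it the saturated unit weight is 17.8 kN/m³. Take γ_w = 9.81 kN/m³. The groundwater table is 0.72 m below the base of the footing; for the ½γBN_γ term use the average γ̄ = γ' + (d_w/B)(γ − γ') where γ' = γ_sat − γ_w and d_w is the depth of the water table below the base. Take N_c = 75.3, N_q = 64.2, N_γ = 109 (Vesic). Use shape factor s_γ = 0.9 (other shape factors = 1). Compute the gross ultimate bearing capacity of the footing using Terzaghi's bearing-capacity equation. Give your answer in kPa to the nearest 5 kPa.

Effective surcharge at the founding depth q = γ·D_f = 15.8 × 2.5 = 39.5 kPa.
With d_w = 0.72 m < B, γ̄ = 7.99 + (0.72/1.7) × (15.8 − 7.99) = 11.298 kN/m³.
q_ult = q·N_q + 0.5·γ·B·N_γ·s_γ
     = 39.5 × 64.2 + 0.5 × 11.298 × 1.7 × 109 × 0.9
     = 2535.9 + 942.06 = 3478 kPa.

q_ult ≈ 3480 kPa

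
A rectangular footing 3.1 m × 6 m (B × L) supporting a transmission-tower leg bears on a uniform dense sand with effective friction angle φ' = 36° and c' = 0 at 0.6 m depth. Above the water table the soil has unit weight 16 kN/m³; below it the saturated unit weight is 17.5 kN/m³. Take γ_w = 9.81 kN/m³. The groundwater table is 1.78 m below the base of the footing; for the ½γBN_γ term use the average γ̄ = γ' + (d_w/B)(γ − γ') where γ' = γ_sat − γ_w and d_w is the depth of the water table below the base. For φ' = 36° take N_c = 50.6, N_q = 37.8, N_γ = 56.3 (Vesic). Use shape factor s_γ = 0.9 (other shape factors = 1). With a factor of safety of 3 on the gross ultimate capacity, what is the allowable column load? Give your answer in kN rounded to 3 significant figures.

P_all ≈ 8320 kN

Effective surcharge at the founding depth q = γ·D_f = 16 × 0.6 = 9.6 kPa.
With d_w = 1.78 m < B, γ̄ = 7.69 + (1.78/3.1) × (16 − 7.69) = 12.462 kN/m³.
q_ult = q·N_q + 0.5·γ·B·N_γ·s_γ
     = 9.6 × 37.8 + 0.5 × 12.462 × 3.1 × 56.3 × 0.9
     = 362.88 + 978.71 = 1341.6 kPa.
Gross allowable pressure q_all = 1341.6 / 3 = 447.2 kPa.
Footing area = 18.6 m², so allowable column load = 447.2 × 18.6 = 8317.9 kN.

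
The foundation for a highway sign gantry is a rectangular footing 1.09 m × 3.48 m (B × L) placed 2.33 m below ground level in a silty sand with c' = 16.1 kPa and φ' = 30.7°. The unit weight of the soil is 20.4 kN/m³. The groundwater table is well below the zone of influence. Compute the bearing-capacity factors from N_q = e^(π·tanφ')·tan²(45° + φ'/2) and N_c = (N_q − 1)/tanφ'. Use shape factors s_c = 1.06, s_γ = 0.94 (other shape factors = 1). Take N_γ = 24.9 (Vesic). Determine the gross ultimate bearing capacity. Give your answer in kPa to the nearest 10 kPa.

tan30.7° = 0.5938, so N_q = e^(π×0.5938)·tan²(60.35°) = 6.458 × 3.086 = 19.93.
N_c = (19.93 − 1)/tan30.7° = 31.88.
q = γ·D_f = 20.4 × 2.33 = 47.532 kPa.
c·N_c·s_c = 16.1 × 31.883 × 1.06 = 544.12 kPa
q·N_q = 47.532 × 19.931 = 947.35 kPa
0.5·γ·B·N_γ·s_γ = 0.5 × 20.4 × 1.09 × 24.9 × 0.94 = 260.23 kPa
q_ult = 544.12 + 947.35 + 260.23 = 1751.7 kPa.

q_ult ≈ 1750 kPa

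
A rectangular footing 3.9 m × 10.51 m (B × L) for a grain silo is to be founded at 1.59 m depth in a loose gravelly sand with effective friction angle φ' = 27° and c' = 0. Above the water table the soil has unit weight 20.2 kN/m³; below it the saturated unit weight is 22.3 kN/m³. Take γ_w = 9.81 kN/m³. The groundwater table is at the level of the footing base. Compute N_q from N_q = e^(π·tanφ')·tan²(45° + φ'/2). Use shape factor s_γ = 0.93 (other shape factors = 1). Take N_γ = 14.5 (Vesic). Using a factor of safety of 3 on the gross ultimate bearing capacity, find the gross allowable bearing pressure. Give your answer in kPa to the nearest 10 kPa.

N_q = e^(π·tan27°)·tan²(58.5°) = 13.2.
Effective surcharge at the founding depth q = γ·D_f = 20.2 × 1.59 = 32.118 kPa.
The water table coincides with the base, so in the self-weight term γ → γ' = 12.49 kN/m³.
q_ult = q·N_q + 0.5·γ·B·N_γ·s_γ
     = 32.118 × 13.199 + 0.5 × 12.49 × 3.9 × 14.5 × 0.93
     = 423.93 + 328.43 = 752.36 kPa.
q_all = 752.36 / 3 = 250.79 kPa.

q_all ≈ 250 kPa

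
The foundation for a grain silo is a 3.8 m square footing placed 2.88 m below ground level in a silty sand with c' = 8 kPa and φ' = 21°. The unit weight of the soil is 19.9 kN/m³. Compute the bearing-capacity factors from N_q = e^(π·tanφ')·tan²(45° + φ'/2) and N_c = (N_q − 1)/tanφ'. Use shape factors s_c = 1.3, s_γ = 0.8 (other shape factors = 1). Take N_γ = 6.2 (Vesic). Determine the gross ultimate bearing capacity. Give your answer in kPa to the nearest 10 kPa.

q_ult ≈ 760 kPa

tan21° = 0.3839, so N_q = e^(π×0.3839)·tan²(55.5°) = 3.34 × 2.117 = 7.07.
N_c = (7.07 − 1)/tan21° = 15.81.
Overburden at base level: q = 19.9 × 2.88 = 57.312 kPa.
Cohesion term c·N_c·s_c = 8 × 15.815 × 1.3 = 164.47 kPa; surcharge term q·N_q = 57.312 × 7.0708 = 405.24 kPa; self-weight term 0.5·γ·B·N_γ·s_γ = 0.5 × 19.9 × 3.8 × 6.2 × 0.8 = 187.54 kPa.
q_ult = 164.47 + 405.24 + 187.54 = 757.25 kPa.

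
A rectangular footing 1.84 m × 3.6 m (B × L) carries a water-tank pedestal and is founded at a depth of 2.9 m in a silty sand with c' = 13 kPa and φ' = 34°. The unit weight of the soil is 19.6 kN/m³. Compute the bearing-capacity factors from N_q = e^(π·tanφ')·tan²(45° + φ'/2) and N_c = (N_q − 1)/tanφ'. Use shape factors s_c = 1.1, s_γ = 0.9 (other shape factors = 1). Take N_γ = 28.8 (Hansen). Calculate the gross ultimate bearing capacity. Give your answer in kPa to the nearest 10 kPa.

q_ult ≈ 2740 kPa

tan34° = 0.6745, so N_q = e^(π×0.6745)·tan²(62°) = 8.323 × 3.537 = 29.44.
N_c = (29.44 − 1)/tan34° = 42.16.
q = γ·D_f = 19.6 × 2.9 = 56.84 kPa.
c·N_c·s_c = 13 × 42.164 × 1.1 = 602.94 kPa
q·N_q = 56.84 × 29.44 = 1673.4 kPa
0.5·γ·B·N_γ·s_γ = 0.5 × 19.6 × 1.84 × 28.8 × 0.9 = 467.39 kPa
q_ult = 602.94 + 1673.4 + 467.39 = 2743.7 kPa.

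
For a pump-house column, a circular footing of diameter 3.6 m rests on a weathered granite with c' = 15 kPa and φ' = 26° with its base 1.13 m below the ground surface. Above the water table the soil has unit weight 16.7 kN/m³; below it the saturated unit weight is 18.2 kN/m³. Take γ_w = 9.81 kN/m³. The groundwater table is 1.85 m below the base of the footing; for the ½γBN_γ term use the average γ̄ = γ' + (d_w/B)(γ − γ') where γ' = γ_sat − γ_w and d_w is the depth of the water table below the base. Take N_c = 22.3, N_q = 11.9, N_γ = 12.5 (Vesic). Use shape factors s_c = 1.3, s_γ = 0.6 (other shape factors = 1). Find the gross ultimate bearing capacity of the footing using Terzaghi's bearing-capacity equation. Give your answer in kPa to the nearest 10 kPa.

q_ult ≈ 830 kPa

q = γ·D_f = 16.7 × 1.13 = 18.871 kPa.
γ' = 8.39 kN/m³; averaging over the depth B below the base, γ̄ = γ' + (d_w/B)(γ − γ') = 12.66 kN/m³.
c·N_c·s_c = 15 × 22.3 × 1.3 = 434.85 kPa
q·N_q = 18.871 × 11.9 = 224.56 kPa
0.5·γ·B·N_γ·s_γ = 0.5 × 12.66 × 3.6 × 12.5 × 0.6 = 170.92 kPa
q_ult = 434.85 + 224.56 + 170.92 = 830.33 kPa.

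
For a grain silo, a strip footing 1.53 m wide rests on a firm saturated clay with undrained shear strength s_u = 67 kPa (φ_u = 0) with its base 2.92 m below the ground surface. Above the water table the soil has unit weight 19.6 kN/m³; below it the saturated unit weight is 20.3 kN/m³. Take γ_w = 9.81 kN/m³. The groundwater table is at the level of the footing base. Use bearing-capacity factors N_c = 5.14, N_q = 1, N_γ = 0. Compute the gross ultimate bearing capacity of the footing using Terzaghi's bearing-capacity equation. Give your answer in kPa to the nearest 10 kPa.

q_ult ≈ 400 kPa

q = γ·D_f = 19.6 × 2.92 = 57.232 kPa.
c·N_c = 67 × 5.14 = 344.38 kPa
q·N_q = 57.232 × 1 = 57.232 kPa
q_ult = 344.38 + 57.232 = 401.61 kPa.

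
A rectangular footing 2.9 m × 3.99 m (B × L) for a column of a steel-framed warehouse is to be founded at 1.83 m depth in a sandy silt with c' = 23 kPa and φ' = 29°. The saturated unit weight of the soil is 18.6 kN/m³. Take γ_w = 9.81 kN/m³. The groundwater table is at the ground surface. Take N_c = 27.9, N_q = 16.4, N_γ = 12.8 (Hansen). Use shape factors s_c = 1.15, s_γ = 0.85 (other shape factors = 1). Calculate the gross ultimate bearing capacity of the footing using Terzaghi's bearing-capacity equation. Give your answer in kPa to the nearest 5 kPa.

Water table at ground surface, so effective unit weight γ' = 18.6 − 9.81 = 8.79 kN/m³ is used throughout; overburden q = 8.79 × 1.83 = 16.086 kPa; the same γ' applies in the ½γBN_γ term.
Cohesion term c·N_c·s_c = 23 × 27.9 × 1.15 = 737.95 kPa; surcharge term q·N_q = 16.086 × 16.4 = 263.81 kPa; self-weight term 0.5·γ·B·N_γ·s_γ = 0.5 × 8.79 × 2.9 × 12.8 × 0.85 = 138.67 kPa.
q_ult = 737.95 + 263.81 + 138.67 = 1140.4 kPa.

q_ult ≈ 1140 kPa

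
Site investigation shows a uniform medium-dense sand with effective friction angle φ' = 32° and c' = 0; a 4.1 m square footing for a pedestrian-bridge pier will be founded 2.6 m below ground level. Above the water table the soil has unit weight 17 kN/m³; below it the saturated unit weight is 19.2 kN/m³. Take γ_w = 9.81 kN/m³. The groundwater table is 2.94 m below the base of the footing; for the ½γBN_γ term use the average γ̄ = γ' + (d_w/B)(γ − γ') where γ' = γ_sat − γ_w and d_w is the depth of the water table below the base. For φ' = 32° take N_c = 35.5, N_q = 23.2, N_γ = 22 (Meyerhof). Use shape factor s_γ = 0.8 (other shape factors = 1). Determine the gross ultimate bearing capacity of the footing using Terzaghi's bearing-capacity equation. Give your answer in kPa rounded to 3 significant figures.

Overburden at base level: q = 17 × 2.6 = 44.2 kPa.
The water table is 2.94 m below the base (< B = 4.1 m), so the ½γBN_γ term uses γ̄ = γ' + (d_w/B)(γ − γ') = 9.39 + (2.94/4.1)(17 − 9.39) = 14.847 kN/m³.
Surcharge term q·N_q = 44.2 × 23.2 = 1025.4 kPa; self-weight term 0.5·γ·B·N_γ·s_γ = 0.5 × 14.847 × 4.1 × 22 × 0.8 = 535.68 kPa.
q_ult = 1025.4 + 535.68 = 1561.1 kPa.

q_ult ≈ 1560 kPa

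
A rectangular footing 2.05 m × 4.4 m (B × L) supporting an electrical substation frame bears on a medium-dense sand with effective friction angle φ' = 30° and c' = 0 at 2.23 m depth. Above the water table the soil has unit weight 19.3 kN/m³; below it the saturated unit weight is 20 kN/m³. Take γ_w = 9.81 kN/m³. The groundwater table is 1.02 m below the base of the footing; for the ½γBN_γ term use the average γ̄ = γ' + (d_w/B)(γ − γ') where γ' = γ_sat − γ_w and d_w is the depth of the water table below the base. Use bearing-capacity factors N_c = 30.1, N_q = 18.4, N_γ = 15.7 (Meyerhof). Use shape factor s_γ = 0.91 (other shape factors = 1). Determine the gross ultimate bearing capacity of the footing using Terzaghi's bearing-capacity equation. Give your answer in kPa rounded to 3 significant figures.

q = γ·D_f = 19.3 × 2.23 = 43.039 kPa.
γ' = 10.19 kN/m³; averaging over the depth B below the base, γ̄ = γ' + (d_w/B)(γ − γ') = 14.723 kN/m³.
q·N_q = 43.039 × 18.4 = 791.92 kPa
0.5·γ·B·N_γ·s_γ = 0.5 × 14.723 × 2.05 × 15.7 × 0.91 = 215.6 kPa
q_ult = 791.92 + 215.6 = 1007.5 kPa.

q_ult ≈ 1010 kPa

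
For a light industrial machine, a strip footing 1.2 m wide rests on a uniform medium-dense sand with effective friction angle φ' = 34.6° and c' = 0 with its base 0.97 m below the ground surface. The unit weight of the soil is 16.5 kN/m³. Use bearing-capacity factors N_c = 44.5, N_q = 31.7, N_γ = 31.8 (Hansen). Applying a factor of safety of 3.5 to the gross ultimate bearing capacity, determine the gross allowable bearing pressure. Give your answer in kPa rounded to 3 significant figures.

q_all ≈ 235 kPa

q = γ·D_f = 16.5 × 0.97 = 16.005 kPa.
q·N_q = 16.005 × 31.7 = 507.36 kPa
0.5·γ·B·N_γ = 0.5 × 16.5 × 1.2 × 31.8 = 314.82 kPa
q_ult = 507.36 + 314.82 = 822.18 kPa.
q_all = q_ult / FS = 822.18 / 3.5 = 234.91 kPa.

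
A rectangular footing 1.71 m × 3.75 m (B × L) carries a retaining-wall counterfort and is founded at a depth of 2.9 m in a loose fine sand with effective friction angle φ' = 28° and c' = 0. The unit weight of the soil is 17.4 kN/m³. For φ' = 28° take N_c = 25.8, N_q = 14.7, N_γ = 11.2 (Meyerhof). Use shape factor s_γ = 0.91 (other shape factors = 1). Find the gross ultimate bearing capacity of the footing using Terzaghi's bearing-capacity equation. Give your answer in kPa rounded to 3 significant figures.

q_ult ≈ 893 kPa

Effective surcharge at the founding depth q = γ·D_f = 17.4 × 2.9 = 50.46 kPa.
q_ult = q·N_q + 0.5·γ·B·N_γ·s_γ
     = 50.46 × 14.7 + 0.5 × 17.4 × 1.71 × 11.2 × 0.91
     = 741.76 + 151.63 = 893.39 kPa.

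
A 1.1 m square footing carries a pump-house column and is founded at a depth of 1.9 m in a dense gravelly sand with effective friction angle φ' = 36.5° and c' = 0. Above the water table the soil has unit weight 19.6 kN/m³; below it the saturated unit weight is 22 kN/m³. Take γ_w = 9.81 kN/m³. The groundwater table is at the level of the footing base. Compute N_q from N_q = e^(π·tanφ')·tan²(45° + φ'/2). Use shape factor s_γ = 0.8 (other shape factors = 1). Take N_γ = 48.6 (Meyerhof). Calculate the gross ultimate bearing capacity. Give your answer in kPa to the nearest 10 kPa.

tan36.5° = 0.74, so N_q = e^(π×0.74)·tan²(63.25°) = 10.223 × 3.936 = 40.24.
Overburden at base level: q = 19.6 × 1.9 = 37.24 kPa.
Below the base the soil is submerged, so the ½γBN_γ term uses γ' = 22 − 9.81 = 12.19 kN/m³.
Surcharge term q·N_q = 37.24 × 40.24 = 1498.5 kPa; self-weight term 0.5·γ·B·N_γ·s_γ = 0.5 × 12.19 × 1.1 × 48.6 × 0.8 = 260.67 kPa.
q_ult = 1498.5 + 260.67 = 1759.2 kPa.

q_ult ≈ 1760 kPa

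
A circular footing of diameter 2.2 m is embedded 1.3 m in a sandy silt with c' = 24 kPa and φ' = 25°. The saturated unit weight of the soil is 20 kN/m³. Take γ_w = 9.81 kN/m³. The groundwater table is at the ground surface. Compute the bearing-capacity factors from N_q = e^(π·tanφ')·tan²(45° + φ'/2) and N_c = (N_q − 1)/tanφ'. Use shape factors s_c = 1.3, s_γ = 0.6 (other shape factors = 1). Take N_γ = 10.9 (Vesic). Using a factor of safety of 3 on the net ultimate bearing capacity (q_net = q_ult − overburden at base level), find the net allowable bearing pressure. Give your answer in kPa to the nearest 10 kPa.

q_all(net) ≈ 280 kPa

N_q = e^(π·tan25°)·tan²(57.5°) = 10.66; N_c = (N_q − 1)/tanφ' = 20.72.
γ' = 20 − 9.81 = 10.19 kN/m³ (submerged throughout). q = 10.19 × 1.3 = 13.247 kPa; the same γ' applies in the ½γBN_γ term.
c·N_c·s_c = 24 × 20.721 × 1.3 = 646.48 kPa
q·N_q = 13.247 × 10.662 = 141.24 kPa
0.5·γ·B·N_γ·s_γ = 0.5 × 10.19 × 2.2 × 10.9 × 0.6 = 73.307 kPa
q_ult = 646.48 + 141.24 + 73.307 = 861.03 kPa.
q_net = 861.03 − 13.247 = 847.78 kPa.
q_all(net) = 847.78 / 3 = 282.59 kPa.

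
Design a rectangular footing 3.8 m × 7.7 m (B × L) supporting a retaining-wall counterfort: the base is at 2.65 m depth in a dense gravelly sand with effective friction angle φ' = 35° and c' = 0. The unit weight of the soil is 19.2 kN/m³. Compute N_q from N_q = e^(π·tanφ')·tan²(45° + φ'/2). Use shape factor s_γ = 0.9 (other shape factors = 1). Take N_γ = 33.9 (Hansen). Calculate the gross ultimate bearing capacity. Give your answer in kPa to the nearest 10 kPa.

tan35° = 0.7002, so N_q = e^(π×0.7002)·tan²(62.5°) = 9.023 × 3.69 = 33.3.
q = γ·D_f = 19.2 × 2.65 = 50.88 kPa.
q·N_q = 50.88 × 33.296 = 1694.1 kPa
0.5·γ·B·N_γ·s_γ = 0.5 × 19.2 × 3.8 × 33.9 × 0.9 = 1113 kPa
q_ult = 1694.1 + 1113 = 2807.1 kPa.

q_ult ≈ 2810 kPa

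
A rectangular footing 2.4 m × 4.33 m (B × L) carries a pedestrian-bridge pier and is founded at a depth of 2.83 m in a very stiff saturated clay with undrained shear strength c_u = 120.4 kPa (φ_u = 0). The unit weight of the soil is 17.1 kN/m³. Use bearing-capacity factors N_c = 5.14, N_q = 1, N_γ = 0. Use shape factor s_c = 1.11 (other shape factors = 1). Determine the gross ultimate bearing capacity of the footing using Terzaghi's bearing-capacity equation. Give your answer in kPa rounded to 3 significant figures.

q = γ·D_f = 17.1 × 2.83 = 48.393 kPa.
c·N_c·s_c = 120.4 × 5.14 × 1.11 = 686.93 kPa
q·N_q = 48.393 × 1 = 48.393 kPa
q_ult = 686.93 + 48.393 = 735.32 kPa.

q_ult ≈ 735 kPa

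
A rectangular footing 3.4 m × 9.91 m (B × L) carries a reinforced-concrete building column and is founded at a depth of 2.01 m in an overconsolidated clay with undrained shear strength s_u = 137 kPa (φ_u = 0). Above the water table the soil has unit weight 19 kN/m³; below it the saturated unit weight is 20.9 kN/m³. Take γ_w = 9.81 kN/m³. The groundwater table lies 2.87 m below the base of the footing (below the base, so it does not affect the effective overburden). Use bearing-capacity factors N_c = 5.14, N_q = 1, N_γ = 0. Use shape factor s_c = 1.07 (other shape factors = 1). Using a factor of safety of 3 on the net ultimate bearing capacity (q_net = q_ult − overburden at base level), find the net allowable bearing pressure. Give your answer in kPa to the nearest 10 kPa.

q = γ·D_f = 19 × 2.01 = 38.19 kPa.
c·N_c·s_c = 137 × 5.14 × 1.07 = 753.47 kPa
q·N_q = 38.19 × 1 = 38.19 kPa
q_ult = 753.47 + 38.19 = 791.66 kPa.
q_net = 791.66 − 38.19 = 753.47 kPa.
q_all(net) = 753.47 / 3 = 251.16 kPa.

q_all(net) ≈ 250 kPa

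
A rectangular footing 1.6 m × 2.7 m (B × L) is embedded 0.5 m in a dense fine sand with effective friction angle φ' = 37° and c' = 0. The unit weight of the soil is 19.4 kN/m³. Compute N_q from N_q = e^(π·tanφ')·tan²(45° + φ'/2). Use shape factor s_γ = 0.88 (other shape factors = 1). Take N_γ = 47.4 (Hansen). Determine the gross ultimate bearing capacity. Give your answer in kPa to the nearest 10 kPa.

q_ult ≈ 1060 kPa

tan37° = 0.7536, so N_q = e^(π×0.7536)·tan²(63.5°) = 10.669 × 4.023 = 42.92.
Effective surcharge at the founding depth q = γ·D_f = 19.4 × 0.5 = 9.7 kPa.
q_ult = q·N_q + 0.5·γ·B·N_γ·s_γ
     = 9.7 × 42.92 + 0.5 × 19.4 × 1.6 × 47.4 × 0.88
     = 416.32 + 647.37 = 1063.7 kPa.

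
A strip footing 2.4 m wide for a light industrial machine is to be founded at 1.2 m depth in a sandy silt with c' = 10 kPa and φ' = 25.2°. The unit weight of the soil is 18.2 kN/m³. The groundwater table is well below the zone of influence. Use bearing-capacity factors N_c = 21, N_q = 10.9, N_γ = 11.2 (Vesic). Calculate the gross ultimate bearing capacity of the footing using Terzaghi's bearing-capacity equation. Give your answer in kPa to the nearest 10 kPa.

q_ult ≈ 690 kPa

Overburden at base level: q = 18.2 × 1.2 = 21.84 kPa.
Cohesion term c·N_c = 10 × 21 = 210 kPa; surcharge term q·N_q = 21.84 × 10.9 = 238.06 kPa; self-weight term 0.5·γ·B·N_γ = 0.5 × 18.2 × 2.4 × 11.2 = 244.61 kPa.
q_ult = 210 + 238.06 + 244.61 = 692.66 kPa.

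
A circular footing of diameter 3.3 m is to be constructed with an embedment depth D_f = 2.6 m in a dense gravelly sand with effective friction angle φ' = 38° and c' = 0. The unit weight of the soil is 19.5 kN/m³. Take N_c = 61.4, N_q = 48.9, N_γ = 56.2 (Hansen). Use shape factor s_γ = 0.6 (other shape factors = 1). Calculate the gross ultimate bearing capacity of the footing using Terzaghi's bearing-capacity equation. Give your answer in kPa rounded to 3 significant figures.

q = γ·D_f = 19.5 × 2.6 = 50.7 kPa.
q·N_q = 50.7 × 48.9 = 2479.2 kPa
0.5·γ·B·N_γ·s_γ = 0.5 × 19.5 × 3.3 × 56.2 × 0.6 = 1084.9 kPa
q_ult = 2479.2 + 1084.9 = 3564.2 kPa.

q_ult ≈ 3560 kPa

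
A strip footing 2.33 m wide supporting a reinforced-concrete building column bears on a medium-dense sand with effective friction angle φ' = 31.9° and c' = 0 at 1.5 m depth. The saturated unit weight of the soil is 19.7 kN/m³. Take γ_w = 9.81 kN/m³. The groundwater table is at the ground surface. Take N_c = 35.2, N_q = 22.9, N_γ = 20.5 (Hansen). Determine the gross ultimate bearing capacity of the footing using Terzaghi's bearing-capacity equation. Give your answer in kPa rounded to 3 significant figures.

Water table at ground surface, so effective unit weight γ' = 19.7 − 9.81 = 9.89 kN/m³ is used throughout; overburden q = 9.89 × 1.5 = 14.835 kPa; the same γ' applies in the ½γBN_γ term.
Surcharge term q·N_q = 14.835 × 22.9 = 339.72 kPa; self-weight term 0.5·γ·B·N_γ = 0.5 × 9.89 × 2.33 × 20.5 = 236.2 kPa.
q_ult = 339.72 + 236.2 = 575.92 kPa.

q_ult ≈ 576 kPa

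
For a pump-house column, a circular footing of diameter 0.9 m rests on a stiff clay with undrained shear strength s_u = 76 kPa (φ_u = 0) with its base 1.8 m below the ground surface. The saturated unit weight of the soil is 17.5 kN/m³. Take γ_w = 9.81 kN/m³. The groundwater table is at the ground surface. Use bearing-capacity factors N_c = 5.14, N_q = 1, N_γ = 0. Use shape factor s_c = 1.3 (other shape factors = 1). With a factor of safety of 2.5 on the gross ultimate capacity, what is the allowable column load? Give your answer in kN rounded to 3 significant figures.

P_all ≈ 133 kN

γ' = 17.5 − 9.81 = 7.69 kN/m³ (submerged throughout). q = 7.69 × 1.8 = 13.842 kPa.
c·N_c·s_c = 76 × 5.14 × 1.3 = 507.83 kPa
q·N_q = 13.842 × 1 = 13.842 kPa
q_ult = 507.83 + 13.842 = 521.67 kPa.
Gross allowable pressure q_all = 521.67 / 2.5 = 208.67 kPa.
Footing area = 0.6362 m², so allowable column load = 208.67 × 0.6362 = 132.76 kN.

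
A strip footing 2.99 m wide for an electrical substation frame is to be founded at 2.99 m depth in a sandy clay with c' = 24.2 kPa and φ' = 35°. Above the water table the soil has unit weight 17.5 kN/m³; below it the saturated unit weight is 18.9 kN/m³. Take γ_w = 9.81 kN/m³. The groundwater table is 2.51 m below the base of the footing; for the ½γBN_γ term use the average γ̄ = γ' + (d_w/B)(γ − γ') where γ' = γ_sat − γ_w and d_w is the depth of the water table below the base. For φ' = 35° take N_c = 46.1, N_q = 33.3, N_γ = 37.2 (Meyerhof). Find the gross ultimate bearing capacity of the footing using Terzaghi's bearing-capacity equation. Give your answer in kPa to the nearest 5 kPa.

Overburden at base level: q = 17.5 × 2.99 = 52.325 kPa.
The water table is 2.51 m below the base (< B = 2.99 m), so the ½γBN_γ term uses γ̄ = γ' + (d_w/B)(γ − γ') = 9.09 + (2.51/2.99)(17.5 − 9.09) = 16.15 kN/m³.
Cohesion term c·N_c = 24.2 × 46.1 = 1115.6 kPa; surcharge term q·N_q = 52.325 × 33.3 = 1742.4 kPa; self-weight term 0.5·γ·B·N_γ = 0.5 × 16.15 × 2.99 × 37.2 = 898.16 kPa.
q_ult = 1115.6 + 1742.4 + 898.16 = 3756.2 kPa.

q_ult ≈ 3755 kPa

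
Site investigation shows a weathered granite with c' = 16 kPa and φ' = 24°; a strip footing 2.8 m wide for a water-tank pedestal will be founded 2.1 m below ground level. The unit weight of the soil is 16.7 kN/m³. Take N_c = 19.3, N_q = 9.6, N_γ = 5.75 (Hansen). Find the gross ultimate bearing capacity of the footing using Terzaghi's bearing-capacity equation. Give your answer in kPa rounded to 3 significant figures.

q_ult ≈ 780 kPa

q = γ·D_f = 16.7 × 2.1 = 35.07 kPa.
c·N_c = 16 × 19.3 = 308.8 kPa
q·N_q = 35.07 × 9.6 = 336.67 kPa
0.5·γ·B·N_γ = 0.5 × 16.7 × 2.8 × 5.75 = 134.44 kPa
q_ult = 308.8 + 336.67 + 134.44 = 779.91 kPa.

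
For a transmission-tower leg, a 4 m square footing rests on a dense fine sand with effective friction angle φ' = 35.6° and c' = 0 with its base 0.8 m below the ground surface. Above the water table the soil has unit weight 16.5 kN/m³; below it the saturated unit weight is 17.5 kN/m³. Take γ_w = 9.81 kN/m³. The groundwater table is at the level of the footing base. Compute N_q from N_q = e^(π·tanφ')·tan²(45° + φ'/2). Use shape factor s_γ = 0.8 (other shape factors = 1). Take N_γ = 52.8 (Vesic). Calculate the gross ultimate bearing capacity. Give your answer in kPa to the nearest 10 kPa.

q_ult ≈ 1120 kPa

tan35.6° = 0.7159, so N_q = e^(π×0.7159)·tan²(62.8°) = 9.48 × 3.786 = 35.89.
Effective surcharge at the founding depth q = γ·D_f = 16.5 × 0.8 = 13.2 kPa.
The water table coincides with the base, so in the self-weight term γ → γ' = 7.69 kN/m³.
q_ult = q·N_q + 0.5·γ·B·N_γ·s_γ
     = 13.2 × 35.891 + 0.5 × 7.69 × 4 × 52.8 × 0.8
     = 473.77 + 649.65 = 1123.4 kPa.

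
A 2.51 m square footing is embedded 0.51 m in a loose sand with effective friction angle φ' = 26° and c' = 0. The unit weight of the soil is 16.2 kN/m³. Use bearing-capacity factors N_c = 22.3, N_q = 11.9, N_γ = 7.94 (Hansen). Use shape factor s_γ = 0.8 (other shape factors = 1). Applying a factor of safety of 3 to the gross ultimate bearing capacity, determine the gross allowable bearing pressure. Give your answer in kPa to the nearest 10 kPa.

q_all ≈ 80 kPa

Overburden at base level: q = 16.2 × 0.51 = 8.262 kPa.
Surcharge term q·N_q = 8.262 × 11.9 = 98.318 kPa; self-weight term 0.5·γ·B·N_γ·s_γ = 0.5 × 16.2 × 2.51 × 7.94 × 0.8 = 129.14 kPa.
q_ult = 98.318 + 129.14 = 227.46 kPa.
q_all = q_ult / FS = 227.46 / 3 = 75.82 kPa.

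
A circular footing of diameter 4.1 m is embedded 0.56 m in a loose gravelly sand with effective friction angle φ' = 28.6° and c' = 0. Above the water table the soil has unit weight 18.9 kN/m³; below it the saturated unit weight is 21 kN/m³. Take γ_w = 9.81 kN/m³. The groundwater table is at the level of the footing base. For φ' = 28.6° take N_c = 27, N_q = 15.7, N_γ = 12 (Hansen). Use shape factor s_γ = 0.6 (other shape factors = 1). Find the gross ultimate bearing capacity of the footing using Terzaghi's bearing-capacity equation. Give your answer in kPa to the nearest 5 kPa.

q_ult ≈ 330 kPa

Effective surcharge at the founding depth q = γ·D_f = 18.9 × 0.56 = 10.584 kPa.
The water table coincides with the base, so in the self-weight term γ → γ' = 11.19 kN/m³.
q_ult = q·N_q + 0.5·γ·B·N_γ·s_γ
     = 10.584 × 15.7 + 0.5 × 11.19 × 4.1 × 12 × 0.6
     = 166.17 + 165.16 = 331.33 kPa.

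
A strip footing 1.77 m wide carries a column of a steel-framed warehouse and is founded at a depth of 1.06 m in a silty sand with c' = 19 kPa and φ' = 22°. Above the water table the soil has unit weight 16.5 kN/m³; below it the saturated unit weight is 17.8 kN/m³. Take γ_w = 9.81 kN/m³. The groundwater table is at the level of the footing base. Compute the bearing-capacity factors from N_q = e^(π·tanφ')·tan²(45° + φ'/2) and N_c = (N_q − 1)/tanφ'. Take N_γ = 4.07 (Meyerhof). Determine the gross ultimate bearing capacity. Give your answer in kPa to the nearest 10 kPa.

q_ult ≈ 490 kPa

tan22° = 0.404, so N_q = e^(π×0.404)·tan²(56°) = 3.558 × 2.198 = 7.82.
N_c = (7.82 − 1)/tan22° = 16.88.
Overburden at base level: q = 16.5 × 1.06 = 17.49 kPa.
Below the base the soil is submerged, so the ½γBN_γ term uses γ' = 17.8 − 9.81 = 7.99 kN/m³.
Cohesion term c·N_c = 19 × 16.883 = 320.77 kPa; surcharge term q·N_q = 17.49 × 7.8211 = 136.79 kPa; self-weight term 0.5·γ·B·N_γ = 0.5 × 7.99 × 1.77 × 4.07 = 28.78 kPa.
q_ult = 320.77 + 136.79 + 28.78 = 486.35 kPa.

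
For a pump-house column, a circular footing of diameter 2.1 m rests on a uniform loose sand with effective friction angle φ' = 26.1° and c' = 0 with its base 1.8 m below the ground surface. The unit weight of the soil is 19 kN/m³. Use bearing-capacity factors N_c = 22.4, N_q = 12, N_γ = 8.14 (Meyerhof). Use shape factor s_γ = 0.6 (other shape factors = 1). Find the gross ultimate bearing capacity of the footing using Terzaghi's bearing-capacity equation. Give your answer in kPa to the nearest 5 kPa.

q_ult ≈ 510 kPa

Effective surcharge at the founding depth q = γ·D_f = 19 × 1.8 = 34.2 kPa.
q_ult = q·N_q + 0.5·γ·B·N_γ·s_γ
     = 34.2 × 12 + 0.5 × 19 × 2.1 × 8.14 × 0.6
     = 410.4 + 97.436 = 507.84 kPa.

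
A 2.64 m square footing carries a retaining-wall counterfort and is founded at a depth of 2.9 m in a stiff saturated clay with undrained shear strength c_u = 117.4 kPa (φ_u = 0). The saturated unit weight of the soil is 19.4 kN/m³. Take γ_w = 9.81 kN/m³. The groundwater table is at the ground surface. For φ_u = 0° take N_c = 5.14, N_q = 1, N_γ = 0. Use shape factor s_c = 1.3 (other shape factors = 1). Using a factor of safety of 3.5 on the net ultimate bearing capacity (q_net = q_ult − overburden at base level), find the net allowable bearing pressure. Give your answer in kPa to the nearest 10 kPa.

With the water table at the surface the whole profile is submerged: γ' = 19.4 − 9.81 = 9.59 kN/m³, so q = γ'·D_f = 27.811 kPa.
q_ult = c·N_c·s_c + q·N_q
     = 117.4 × 5.14 × 1.3 + 27.811 × 1
     = 784.47 + 27.811 = 812.28 kPa.
q_net = 812.28 − 27.811 = 784.47 kPa.
q_all(net) = 784.47 / 3.5 = 224.13 kPa.

q_all(net) ≈ 220 kPa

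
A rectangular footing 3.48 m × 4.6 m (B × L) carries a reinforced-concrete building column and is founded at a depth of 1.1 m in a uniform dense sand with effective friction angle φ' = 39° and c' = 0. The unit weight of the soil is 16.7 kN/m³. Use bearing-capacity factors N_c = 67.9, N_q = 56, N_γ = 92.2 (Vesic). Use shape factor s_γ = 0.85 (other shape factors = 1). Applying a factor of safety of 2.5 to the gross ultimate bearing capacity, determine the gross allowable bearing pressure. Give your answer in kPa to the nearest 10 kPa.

q_all ≈ 1320 kPa

Effective surcharge at the founding depth q = γ·D_f = 16.7 × 1.1 = 18.37 kPa.
q_ult = q·N_q + 0.5·γ·B·N_γ·s_γ
     = 18.37 × 56 + 0.5 × 16.7 × 3.48 × 92.2 × 0.85
     = 1028.7 + 2277.3 = 3306 kPa.
q_all = q_ult / FS = 3306 / 2.5 = 1322.4 kPa.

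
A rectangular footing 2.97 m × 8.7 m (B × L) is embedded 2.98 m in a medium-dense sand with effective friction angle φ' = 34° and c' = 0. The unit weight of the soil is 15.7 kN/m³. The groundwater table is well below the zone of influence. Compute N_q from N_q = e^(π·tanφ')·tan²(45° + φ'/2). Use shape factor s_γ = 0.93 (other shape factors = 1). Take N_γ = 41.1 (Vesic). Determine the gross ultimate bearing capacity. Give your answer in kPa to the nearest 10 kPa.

tan34° = 0.6745, so N_q = e^(π×0.6745)·tan²(62°) = 8.323 × 3.537 = 29.44.
Overburden at base level: q = 15.7 × 2.98 = 46.786 kPa.
Surcharge term q·N_q = 46.786 × 29.44 = 1377.4 kPa; self-weight term 0.5·γ·B·N_γ·s_γ = 0.5 × 15.7 × 2.97 × 41.1 × 0.93 = 891.15 kPa.
q_ult = 1377.4 + 891.15 = 2268.5 kPa.

q_ult ≈ 2270 kPa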